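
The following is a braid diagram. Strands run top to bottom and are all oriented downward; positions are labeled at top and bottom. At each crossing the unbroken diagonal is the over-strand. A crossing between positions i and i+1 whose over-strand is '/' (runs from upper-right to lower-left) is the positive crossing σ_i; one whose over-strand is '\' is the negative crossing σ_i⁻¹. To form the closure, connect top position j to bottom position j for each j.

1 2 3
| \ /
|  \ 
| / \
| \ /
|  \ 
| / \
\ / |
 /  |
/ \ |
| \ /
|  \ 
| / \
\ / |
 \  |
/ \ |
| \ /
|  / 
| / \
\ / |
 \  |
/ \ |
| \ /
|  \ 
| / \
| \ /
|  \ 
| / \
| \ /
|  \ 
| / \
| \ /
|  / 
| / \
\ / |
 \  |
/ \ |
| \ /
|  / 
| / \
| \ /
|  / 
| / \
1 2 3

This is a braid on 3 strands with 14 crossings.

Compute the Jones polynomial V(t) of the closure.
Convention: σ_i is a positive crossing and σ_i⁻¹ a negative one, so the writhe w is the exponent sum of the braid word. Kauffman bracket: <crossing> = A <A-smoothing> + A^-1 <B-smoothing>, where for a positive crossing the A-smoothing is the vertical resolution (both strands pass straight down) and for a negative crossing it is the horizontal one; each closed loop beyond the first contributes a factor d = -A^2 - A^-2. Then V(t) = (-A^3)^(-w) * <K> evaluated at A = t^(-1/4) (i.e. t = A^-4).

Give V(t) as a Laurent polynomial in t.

t^-1 - t^-2 + 2*t^-3 - t^-4 + t^-5 - t^-6

Derivation:
Reading the diagram top to bottom ('/'-over between positions i,i+1 = s_i, '\'-over = s_i^-1): braid word = s2^-1 s2^-1 s1 s2^-1 s1^-1 s2 s1^-1 s2^-1 s2^-1 s2^-1 s2 s1^-1 s2 s2.
The presented braid s2^-1 s2^-1 s1 s2^-1 s1^-1 s2 s1^-1 s2^-1 s2^-1 s2^-1 s2 s1^-1 s2 s2 on 3 strands reduces by inverse Markov moves (closure unchanged at each step):
  Deconjugate: the word is γ·β·γ⁻¹ with γ = s2^-1 s2^-1 (prefix) and γ⁻¹ = s2 s2 (suffix); strip both.
  Deconjugate: the word is γ·β·γ⁻¹ with γ = s1 s2^-1 (prefix) and γ⁻¹ = s2 s1^-1 (suffix); strip both.
Reduced to β = s1^-1 s2 s1^-1 s2^-1 s2^-1 s2^-1 on 3 strands, 6 crossings.
Compute on β:
Braid: s1^-1 s2 s1^-1 s2^-1 s2^-1 s2^-1 on 3 strands, 6 crossings.
Writhe w = (#positive) - (#negative) = 1 - 5 = -4.
State-sum expansion of <K>. There are 2^6 = 64 states.
Each crossing splits two ways (0=vertical, 1=horizontal). The state's weight is A^(#A-smoothings - #B-smoothings) * d^(loops - 1).
Tabulate the states by total A-exponent and number of loops L (A-exp: L × count):
  A^6: L=4 ×1
  A^4: L=3 ×6
  A^2: L=2 ×12, L=4 ×3
  A^0: L=1 ×9, L=3 ×10, L=5 ×1
  A^-2: L=2 ×12, L=4 ×3
  A^-4: L=1 ×2, L=3 ×4
  A^-6: L=2 ×1
Each group contributes A^e * Σ count * d^(L-1):
Powers of d = -A^2 - A^-2: d^2 = A^4 + 2 + A^-4; d^3 = -A^6 - 3*A^2 - 3*A^-2 - A^-6; d^4 = A^8 + 4*A^4 + 6 + 4*A^-4 + A^-8.
  A^6 * (d^3) = -A^12 - 3*A^8 - 3*A^4 - 1
  A^4 * (6*d^2) = 6*A^8 + 12*A^4 + 6
  A^2 * (12*d + 3*d^3) = -3*A^8 - 21*A^4 - 21 - 3*A^-4
  A^0 * (9 + 10*d^2 + d^4) = A^8 + 14*A^4 + 35 + 14*A^-4 + A^-8
  A^-2 * (12*d + 3*d^3) = -3*A^4 - 21 - 21*A^-4 - 3*A^-8
  A^-4 * (2 + 4*d^2) = 4 + 10*A^-4 + 4*A^-8
  A^-6 * (d) = -A^-4 - A^-8
Summing the groups: <K> = -A^12 + A^8 - A^4 + 2 - A^-4 + A^-8
Normalise by the writhe: (-A^3)^(-w) = (-A^3)^(4) = A^12, so f(A) = A^12 * <K> = -A^24 + A^20 - A^16 + 2*A^12 - A^8 + A^4.
Substitute A = t^(-1/4), i.e. A^e → t^(-e/4): V(t) = t^-1 - t^-2 + 2*t^-3 - t^-4 + t^-5 - t^-6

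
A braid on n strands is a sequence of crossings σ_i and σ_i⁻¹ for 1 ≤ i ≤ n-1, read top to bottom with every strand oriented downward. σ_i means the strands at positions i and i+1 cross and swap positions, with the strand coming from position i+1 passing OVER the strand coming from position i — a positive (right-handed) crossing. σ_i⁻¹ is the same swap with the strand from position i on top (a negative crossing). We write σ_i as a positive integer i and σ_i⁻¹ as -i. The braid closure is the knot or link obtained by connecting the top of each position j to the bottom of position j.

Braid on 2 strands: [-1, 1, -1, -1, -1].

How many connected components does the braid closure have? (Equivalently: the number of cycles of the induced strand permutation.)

Track the strand permutation on 2 strands, starting from identity.
  step 1: s1^-1 swaps positions 1,2 -> [2 1]
  step 2: s1 swaps positions 1,2 -> [1 2]
  step 3: s1^-1 swaps positions 1,2 -> [2 1]
  step 4: s1^-1 swaps positions 1,2 -> [1 2]
  step 5: s1^-1 swaps positions 1,2 -> [2 1]
Final permutation (position -> original strand): [2 1]
Closure components = cycle count of this permutation = 1.

Answer: 1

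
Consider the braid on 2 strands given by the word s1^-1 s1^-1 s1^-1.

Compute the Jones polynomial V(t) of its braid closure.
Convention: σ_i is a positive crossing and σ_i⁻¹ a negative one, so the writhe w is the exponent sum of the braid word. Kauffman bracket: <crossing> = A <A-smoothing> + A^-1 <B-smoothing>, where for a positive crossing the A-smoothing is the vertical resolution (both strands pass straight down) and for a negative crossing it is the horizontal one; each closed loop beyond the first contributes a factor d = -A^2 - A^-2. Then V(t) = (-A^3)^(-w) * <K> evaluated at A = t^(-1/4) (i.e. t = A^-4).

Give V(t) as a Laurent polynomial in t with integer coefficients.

Braid: s1^-1 s1^-1 s1^-1 on 2 strands, 3 crossings.
Writhe w = (#positive) - (#negative) = 0 - 3 = -3.
Enumerate smoothing states for the bracket polynomial. There are 2^3 = 8 states.
For each crossing: s=0 is the vertical smoothing, s=1 horizontal. Crossing k contributes A^(sign_k * (1 - 2*s_k)); loop factor d = -A^2 - A^-2.
  state 000: A-exp=-3, loops=2, term = A^-3 * d^1
  state 001: A-exp=-1, loops=1, term = A^-1 * d^0
  state 010: A-exp=-1, loops=1, term = A^-1 * d^0
  state 011: A-exp=+1, loops=2, term = A^1 * d^1
  state 100: A-exp=-1, loops=1, term = A^-1 * d^0
  state 101: A-exp=+1, loops=2, term = A^1 * d^1
  state 110: A-exp=+1, loops=2, term = A^1 * d^1
  state 111: A-exp=+3, loops=3, term = A^3 * d^2
Collect the terms by A-exponent (count of states per loop number):
Powers of d = -A^2 - A^-2: d^2 = A^4 + 2 + A^-4.
  A^3 * (d^2) = A^7 + 2*A^3 + A^-1
  A^1 * (3*d) = -3*A^3 - 3*A^-1
  A^-1 * (3) = 3*A^-1
  A^-3 * (d) = -A^-1 - A^-5
Summing the groups: <K> = A^7 - A^3 - A^-5
Normalise by the writhe: (-A^3)^(-w) = (-A^3)^(3) = -A^9, so f(A) = -A^9 * <K> = -A^16 + A^12 + A^4.
Substitute A = t^(-1/4), i.e. A^e → t^(-e/4): V(t) = t^-1 + t^-3 - t^-4

Answer: t^-1 + t^-3 - t^-4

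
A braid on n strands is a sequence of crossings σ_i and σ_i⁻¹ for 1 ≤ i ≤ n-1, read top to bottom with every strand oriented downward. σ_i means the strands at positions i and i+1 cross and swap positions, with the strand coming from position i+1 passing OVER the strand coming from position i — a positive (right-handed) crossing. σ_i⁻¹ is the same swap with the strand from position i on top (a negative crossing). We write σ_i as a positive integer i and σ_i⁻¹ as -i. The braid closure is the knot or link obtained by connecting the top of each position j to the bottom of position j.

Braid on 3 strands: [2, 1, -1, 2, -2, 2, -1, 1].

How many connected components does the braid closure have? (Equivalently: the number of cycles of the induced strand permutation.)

3

Derivation:
Track the strand permutation on 3 strands, starting from identity.
  step 1: s2 swaps positions 2,3 -> [1 3 2]
  step 2: s1 swaps positions 1,2 -> [3 1 2]
  step 3: s1^-1 swaps positions 1,2 -> [1 3 2]
  step 4: s2 swaps positions 2,3 -> [1 2 3]
  step 5: s2^-1 swaps positions 2,3 -> [1 3 2]
  step 6: s2 swaps positions 2,3 -> [1 2 3]
  step 7: s1^-1 swaps positions 1,2 -> [2 1 3]
  step 8: s1 swaps positions 1,2 -> [1 2 3]
Final permutation (position -> original strand): [1 2 3]
Closure components = cycle count of this permutation = 3.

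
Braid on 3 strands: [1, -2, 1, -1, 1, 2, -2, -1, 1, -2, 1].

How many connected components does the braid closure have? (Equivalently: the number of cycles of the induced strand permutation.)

2

Derivation:
Track the strand permutation on 3 strands, starting from identity.
  step 1: s1 swaps positions 1,2 -> [2 1 3]
  step 2: s2^-1 swaps positions 2,3 -> [2 3 1]
  step 3: s1 swaps positions 1,2 -> [3 2 1]
  step 4: s1^-1 swaps positions 1,2 -> [2 3 1]
  step 5: s1 swaps positions 1,2 -> [3 2 1]
  step 6: s2 swaps positions 2,3 -> [3 1 2]
  step 7: s2^-1 swaps positions 2,3 -> [3 2 1]
  step 8: s1^-1 swaps positions 1,2 -> [2 3 1]
  step 9: s1 swaps positions 1,2 -> [3 2 1]
  step 10: s2^-1 swaps positions 2,3 -> [3 1 2]
  step 11: s1 swaps positions 1,2 -> [1 3 2]
Final permutation (position -> original strand): [1 3 2]
Closure components = cycle count of this permutation = 2.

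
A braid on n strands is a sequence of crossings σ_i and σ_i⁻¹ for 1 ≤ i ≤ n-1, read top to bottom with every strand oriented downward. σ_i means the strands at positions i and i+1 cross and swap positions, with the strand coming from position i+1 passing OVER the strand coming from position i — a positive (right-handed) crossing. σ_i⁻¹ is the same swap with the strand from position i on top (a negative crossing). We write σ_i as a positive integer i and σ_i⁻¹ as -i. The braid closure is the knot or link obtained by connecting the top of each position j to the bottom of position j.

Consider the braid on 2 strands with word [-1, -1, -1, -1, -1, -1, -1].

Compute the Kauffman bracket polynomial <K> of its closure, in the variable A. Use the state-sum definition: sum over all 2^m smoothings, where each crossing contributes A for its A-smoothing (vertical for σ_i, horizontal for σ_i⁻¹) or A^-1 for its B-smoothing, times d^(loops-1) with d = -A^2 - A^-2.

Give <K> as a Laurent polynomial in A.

Braid: s1^-1 s1^-1 s1^-1 s1^-1 s1^-1 s1^-1 s1^-1 on 2 strands, 7 crossings.
Writhe w = (#positive) - (#negative) = 0 - 7 = -7.
State-sum expansion of <K>. There are 2^7 = 128 states.
Each crossing splits two ways (0=vertical, 1=horizontal). The state's weight is A^(#A-smoothings - #B-smoothings) * d^(loops - 1).
Tabulate the states by total A-exponent and number of loops L (A-exp: L × count):
  A^7: L=7 ×1
  A^5: L=6 ×7
  A^3: L=5 ×21
  A^1: L=4 ×35
  A^-1: L=3 ×35
  A^-3: L=2 ×21
  A^-5: L=1 ×7
  A^-7: L=2 ×1
Each group contributes A^e * Σ count * d^(L-1):
Powers of d = -A^2 - A^-2: d^2 = A^4 + 2 + A^-4; d^3 = -A^6 - 3*A^2 - 3*A^-2 - A^-6; d^4 = A^8 + 4*A^4 + 6 + 4*A^-4 + A^-8; d^5 = -A^10 - 5*A^6 - 10*A^2 - 10*A^-2 - 5*A^-6 - A^-10; d^6 = A^12 + 6*A^8 + 15*A^4 + 20 + 15*A^-4 + 6*A^-8 + A^-12.
  A^7 * (d^6) = A^19 + 6*A^15 + 15*A^11 + 20*A^7 + 15*A^3 + 6*A^-1 + A^-5
  A^5 * (7*d^5) = -7*A^15 - 35*A^11 - 70*A^7 - 70*A^3 - 35*A^-1 - 7*A^-5
  A^3 * (21*d^4) = 21*A^11 + 84*A^7 + 126*A^3 + 84*A^-1 + 21*A^-5
  A^1 * (35*d^3) = -35*A^7 - 105*A^3 - 105*A^-1 - 35*A^-5
  A^-1 * (35*d^2) = 35*A^3 + 70*A^-1 + 35*A^-5
  A^-3 * (21*d) = -21*A^-1 - 21*A^-5
  A^-5 * (7) = 7*A^-5
  A^-7 * (d) = -A^-5 - A^-9
Summing the groups: <K> = A^19 - A^15 + A^11 - A^7 + A^3 - A^-1 - A^-9

Answer: A^19 - A^15 + A^11 - A^7 + A^3 - A^-1 - A^-9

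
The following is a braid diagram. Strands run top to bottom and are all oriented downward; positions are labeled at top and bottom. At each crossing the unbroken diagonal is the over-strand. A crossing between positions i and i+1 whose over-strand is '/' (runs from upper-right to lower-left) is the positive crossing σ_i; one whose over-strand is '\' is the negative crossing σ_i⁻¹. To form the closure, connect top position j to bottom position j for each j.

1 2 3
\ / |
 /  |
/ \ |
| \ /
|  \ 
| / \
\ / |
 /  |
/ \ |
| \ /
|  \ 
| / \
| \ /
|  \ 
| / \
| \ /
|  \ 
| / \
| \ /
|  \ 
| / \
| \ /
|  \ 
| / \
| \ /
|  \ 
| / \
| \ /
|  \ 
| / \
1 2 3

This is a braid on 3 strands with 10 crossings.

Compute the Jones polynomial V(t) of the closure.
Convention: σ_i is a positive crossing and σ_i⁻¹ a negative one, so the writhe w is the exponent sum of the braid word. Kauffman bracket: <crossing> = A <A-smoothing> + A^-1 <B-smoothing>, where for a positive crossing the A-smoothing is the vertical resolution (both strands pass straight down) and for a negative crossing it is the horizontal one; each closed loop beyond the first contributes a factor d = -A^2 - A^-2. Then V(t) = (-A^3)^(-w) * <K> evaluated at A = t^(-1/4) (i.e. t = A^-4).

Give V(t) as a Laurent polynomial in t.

Reading the diagram top to bottom ('/'-over between positions i,i+1 = s_i, '\'-over = s_i^-1): braid word = s1 s2^-1 s1 s2^-1 s2^-1 s2^-1 s2^-1 s2^-1 s2^-1 s2^-1.
Braid: s1 s2^-1 s1 s2^-1 s2^-1 s2^-1 s2^-1 s2^-1 s2^-1 s2^-1 on 3 strands, 10 crossings.
Writhe w = (#positive) - (#negative) = 2 - 8 = -6.
Enumerate smoothing states for the bracket polynomial. There are 2^10 = 1024 states.
Smooth each crossing (0=||, 1=⌣⌢); contribution A^(Σ sign_k(1-2s_k)) * d^(L-1).
Tabulate the states by total A-exponent and number of loops L (A-exp: L × count):
  A^10: L=9 ×1
  A^8: L=8 ×10
  A^6: L=7 ×45
  A^4: L=6 ×119, L=8 ×1
  A^2: L=5 ×203, L=7 ×7
  A^0: L=4 ×231, L=6 ×21
  A^-2: L=3 ×175, L=5 ×35
  A^-4: L=2 ×85, L=4 ×35
  A^-6: L=1 ×23, L=3 ×22
  A^-8: L=2 ×10
  A^-10: L=3 ×1
Each group contributes A^e * Σ count * d^(L-1):
Powers of d = -A^2 - A^-2: d^2 = A^4 + 2 + A^-4; d^3 = -A^6 - 3*A^2 - 3*A^-2 - A^-6; d^4 = A^8 + 4*A^4 + 6 + 4*A^-4 + A^-8; d^5 = -A^10 - 5*A^6 - 10*A^2 - 10*A^-2 - 5*A^-6 - A^-10; d^6 = A^12 + 6*A^8 + 15*A^4 + 20 + 15*A^-4 + 6*A^-8 + A^-12; d^7 = -A^14 - 7*A^10 - 21*A^6 - 35*A^2 - 35*A^-2 - 21*A^-6 - 7*A^-10 - A^-14; d^8 = A^16 + 8*A^12 + 28*A^8 + 56*A^4 + 70 + 56*A^-4 + 28*A^-8 + 8*A^-12 + A^-16.
  A^10 * (d^8) = A^26 + 8*A^22 + 28*A^18 + 56*A^14 + 70*A^10 + 56*A^6 + 28*A^2 + 8*A^-2 + A^-6
  A^8 * (10*d^7) = -10*A^22 - 70*A^18 - 210*A^14 - 350*A^10 - 350*A^6 - 210*A^2 - 70*A^-2 - 10*A^-6
  A^6 * (45*d^6) = 45*A^18 + 270*A^14 + 675*A^10 + 900*A^6 + 675*A^2 + 270*A^-2 + 45*A^-6
  A^4 * (119*d^5 + d^7) = -A^18 - 126*A^14 - 616*A^10 - 1225*A^6 - 1225*A^2 - 616*A^-2 - 126*A^-6 - A^-10
  A^2 * (203*d^4 + 7*d^6) = 7*A^14 + 245*A^10 + 917*A^6 + 1358*A^2 + 917*A^-2 + 245*A^-6 + 7*A^-10
  A^0 * (231*d^3 + 21*d^5) = -21*A^10 - 336*A^6 - 903*A^2 - 903*A^-2 - 336*A^-6 - 21*A^-10
  A^-2 * (175*d^2 + 35*d^4) = 35*A^6 + 315*A^2 + 560*A^-2 + 315*A^-6 + 35*A^-10
  A^-4 * (85*d + 35*d^3) = -35*A^2 - 190*A^-2 - 190*A^-6 - 35*A^-10
  A^-6 * (23 + 22*d^2) = 22*A^-2 + 67*A^-6 + 22*A^-10
  A^-8 * (10*d) = -10*A^-6 - 10*A^-10
  A^-10 * (d^2) = A^-6 + 2*A^-10 + A^-14
Summing the groups: <K> = A^26 - 2*A^22 + 2*A^18 - 3*A^14 + 3*A^10 - 3*A^6 + 3*A^2 - 2*A^-2 + 2*A^-6 - A^-10 + A^-14
Normalise by the writhe: (-A^3)^(-w) = (-A^3)^(6) = A^18, so f(A) = A^18 * <K> = A^44 - 2*A^40 + 2*A^36 - 3*A^32 + 3*A^28 - 3*A^24 + 3*A^20 - 2*A^16 + 2*A^12 - A^8 + A^4.
Substitute A = t^(-1/4), i.e. A^e → t^(-e/4): V(t) = t^-1 - t^-2 + 2*t^-3 - 2*t^-4 + 3*t^-5 - 3*t^-6 + 3*t^-7 - 3*t^-8 + 2*t^-9 - 2*t^-10 + t^-11

Answer: t^-1 - t^-2 + 2*t^-3 - 2*t^-4 + 3*t^-5 - 3*t^-6 + 3*t^-7 - 3*t^-8 + 2*t^-9 - 2*t^-10 + t^-11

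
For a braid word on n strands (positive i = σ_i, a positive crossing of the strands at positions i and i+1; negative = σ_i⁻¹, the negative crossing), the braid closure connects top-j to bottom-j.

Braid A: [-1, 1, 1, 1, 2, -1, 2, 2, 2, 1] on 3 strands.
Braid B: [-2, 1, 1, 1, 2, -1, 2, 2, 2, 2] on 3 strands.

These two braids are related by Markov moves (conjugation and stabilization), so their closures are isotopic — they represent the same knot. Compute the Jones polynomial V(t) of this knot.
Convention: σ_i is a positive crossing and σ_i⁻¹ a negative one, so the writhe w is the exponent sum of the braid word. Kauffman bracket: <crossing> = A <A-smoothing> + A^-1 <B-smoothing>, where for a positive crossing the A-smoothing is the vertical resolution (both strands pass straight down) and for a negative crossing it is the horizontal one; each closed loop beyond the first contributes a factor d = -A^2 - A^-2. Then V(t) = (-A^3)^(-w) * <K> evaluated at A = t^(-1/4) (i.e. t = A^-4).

-t^9 + 2*t^8 - 3*t^7 + 3*t^6 - 3*t^5 + 3*t^4 - t^3 + t^2

Derivation:
Markov-equivalent braids have isotopic closures, hence identical knot invariants. Strip the Markov moves from each word to reach a common short braid β, then compute V(t) once on β.
Braid A: s1^-1 s1 s1 s1 s2 s1^-1 s2 s2 s2 s1 on 3 strands reduces by inverse Markov moves (closure unchanged at each step):
  Deconjugate: the word is γ·β·γ⁻¹ with γ = s1^-1 (prefix) and γ⁻¹ = s1 (suffix); strip both.
Reduced to β = s1 s1 s1 s2 s1^-1 s2 s2 s2 on 3 strands, 8 crossings.
Braid B: s2^-1 s1 s1 s1 s2 s1^-1 s2 s2 s2 s2 on 3 strands reduces by inverse Markov moves (closure unchanged at each step):
  Deconjugate: the word is γ·β·γ⁻¹ with γ = s2^-1 (prefix) and γ⁻¹ = s2 (suffix); strip both.
Reduced to β = s1 s1 s1 s2 s1^-1 s2 s2 s2 on 3 strands, 8 crossings.
Both give the same β = s1 s1 s1 s2 s1^-1 s2 s2 s2 on 3 strands, so one state sum suffices:
Braid: s1 s1 s1 s2 s1^-1 s2 s2 s2 on 3 strands, 8 crossings.
Writhe w = (#positive) - (#negative) = 7 - 1 = 6.
Enumerate smoothing states for the bracket polynomial. There are 2^8 = 256 states.
For each crossing: s=0 is the vertical smoothing, s=1 horizontal. Crossing k contributes A^(sign_k * (1 - 2*s_k)); loop factor d = -A^2 - A^-2.
Tabulate the states by total A-exponent and number of loops L (A-exp: L × count):
  A^8: L=2 ×1
  A^6: L=1 ×4, L=3 ×4
  A^4: L=2 ×25, L=4 ×3
  A^2: L=1 ×21, L=3 ×34, L=5 ×1
  A^0: L=2 ×48, L=4 ×22
  A^-2: L=3 ×49, L=5 ×7
  A^-4: L=4 ×27, L=6 ×1
  A^-6: L=5 ×8
  A^-8: L=6 ×1
Each group contributes A^e * Σ count * d^(L-1):
Powers of d = -A^2 - A^-2: d^2 = A^4 + 2 + A^-4; d^3 = -A^6 - 3*A^2 - 3*A^-2 - A^-6; d^4 = A^8 + 4*A^4 + 6 + 4*A^-4 + A^-8; d^5 = -A^10 - 5*A^6 - 10*A^2 - 10*A^-2 - 5*A^-6 - A^-10.
  A^8 * (d) = -A^10 - A^6
  A^6 * (4 + 4*d^2) = 4*A^10 + 12*A^6 + 4*A^2
  A^4 * (25*d + 3*d^3) = -3*A^10 - 34*A^6 - 34*A^2 - 3*A^-2
  A^2 * (21 + 34*d^2 + d^4) = A^10 + 38*A^6 + 95*A^2 + 38*A^-2 + A^-6
  A^0 * (48*d + 22*d^3) = -22*A^6 - 114*A^2 - 114*A^-2 - 22*A^-6
  A^-2 * (49*d^2 + 7*d^4) = 7*A^6 + 77*A^2 + 140*A^-2 + 77*A^-6 + 7*A^-10
  A^-4 * (27*d^3 + d^5) = -A^6 - 32*A^2 - 91*A^-2 - 91*A^-6 - 32*A^-10 - A^-14
  A^-6 * (8*d^4) = 8*A^2 + 32*A^-2 + 48*A^-6 + 32*A^-10 + 8*A^-14
  A^-8 * (d^5) = -A^2 - 5*A^-2 - 10*A^-6 - 10*A^-10 - 5*A^-14 - A^-18
Summing the groups: <K> = A^10 - A^6 + 3*A^2 - 3*A^-2 + 3*A^-6 - 3*A^-10 + 2*A^-14 - A^-18
Normalise by the writhe: (-A^3)^(-w) = (-A^3)^(-6) = A^-18, so f(A) = A^-18 * <K> = A^-8 - A^-12 + 3*A^-16 - 3*A^-20 + 3*A^-24 - 3*A^-28 + 2*A^-32 - A^-36.
Substitute A = t^(-1/4), i.e. A^e → t^(-e/4): V(t) = -t^9 + 2*t^8 - 3*t^7 + 3*t^6 - 3*t^5 + 3*t^4 - t^3 + t^2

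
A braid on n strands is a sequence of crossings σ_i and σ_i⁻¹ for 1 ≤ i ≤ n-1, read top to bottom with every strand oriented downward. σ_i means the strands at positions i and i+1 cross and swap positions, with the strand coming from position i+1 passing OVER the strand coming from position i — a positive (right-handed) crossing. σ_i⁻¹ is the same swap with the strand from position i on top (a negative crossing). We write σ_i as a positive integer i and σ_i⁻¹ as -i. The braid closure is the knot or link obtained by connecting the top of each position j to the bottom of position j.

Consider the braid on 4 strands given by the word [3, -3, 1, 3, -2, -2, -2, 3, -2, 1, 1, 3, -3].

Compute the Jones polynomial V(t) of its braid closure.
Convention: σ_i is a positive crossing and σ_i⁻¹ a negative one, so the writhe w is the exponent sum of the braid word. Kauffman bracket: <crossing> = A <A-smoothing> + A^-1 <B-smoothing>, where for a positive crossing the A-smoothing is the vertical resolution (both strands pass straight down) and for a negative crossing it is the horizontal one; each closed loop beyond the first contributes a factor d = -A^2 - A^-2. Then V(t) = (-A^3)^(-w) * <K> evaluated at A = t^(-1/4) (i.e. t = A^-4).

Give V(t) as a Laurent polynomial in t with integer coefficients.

-t^5 + 2*t^4 - 3*t^3 + 5*t^2 - 5*t + 6 - 5*t^-1 + 3*t^-2 - 2*t^-3 + t^-4

Derivation:
The presented braid s3 s3^-1 s1 s3 s2^-1 s2^-1 s2^-1 s3 s2^-1 s1 s1 s3 s3^-1 on 4 strands reduces by inverse Markov moves (closure unchanged at each step):
  Deconjugate: the word is γ·β·γ⁻¹ with γ = s3 (prefix) and γ⁻¹ = s3^-1 (suffix); strip both.
  Deconjugate: the word is γ·β·γ⁻¹ with γ = s3^-1 (prefix) and γ⁻¹ = s3 (suffix); strip both.
Reduced to β = s1 s3 s2^-1 s2^-1 s2^-1 s3 s2^-1 s1 s1 on 4 strands, 9 crossings.
Compute on β:
Braid: s1 s3 s2^-1 s2^-1 s2^-1 s3 s2^-1 s1 s1 on 4 strands, 9 crossings.
Writhe w = (#positive) - (#negative) = 5 - 4 = 1.
State-sum expansion of <K>. There are 2^9 = 512 states.
For each crossing: s=0 is the vertical smoothing, s=1 horizontal. Crossing k contributes A^(sign_k * (1 - 2*s_k)); loop factor d = -A^2 - A^-2.
Tabulate the states by total A-exponent and number of loops L (A-exp: L × count):
  A^9: L=6 ×1
  A^7: L=5 ×9
  A^5: L=4 ×33, L=6 ×3
  A^3: L=3 ×64, L=5 ×19, L=7 ×1
  A^1: L=2 ×68, L=4 ×52, L=6 ×6
  A^-1: L=1 ×33, L=3 ×75, L=5 ×18
  A^-3: L=2 ×51, L=4 ×32, L=6 ×1
  A^-5: L=3 ×32, L=5 ×4
  A^-7: L=4 ×9
  A^-9: L=5 ×1
Each group contributes A^e * Σ count * d^(L-1):
Powers of d = -A^2 - A^-2: d^2 = A^4 + 2 + A^-4; d^3 = -A^6 - 3*A^2 - 3*A^-2 - A^-6; d^4 = A^8 + 4*A^4 + 6 + 4*A^-4 + A^-8; d^5 = -A^10 - 5*A^6 - 10*A^2 - 10*A^-2 - 5*A^-6 - A^-10; d^6 = A^12 + 6*A^8 + 15*A^4 + 20 + 15*A^-4 + 6*A^-8 + A^-12.
  A^9 * (d^5) = -A^19 - 5*A^15 - 10*A^11 - 10*A^7 - 5*A^3 - A^-1
  A^7 * (9*d^4) = 9*A^15 + 36*A^11 + 54*A^7 + 36*A^3 + 9*A^-1
  A^5 * (33*d^3 + 3*d^5) = -3*A^15 - 48*A^11 - 129*A^7 - 129*A^3 - 48*A^-1 - 3*A^-5
  A^3 * (64*d^2 + 19*d^4 + d^6) = A^15 + 25*A^11 + 155*A^7 + 262*A^3 + 155*A^-1 + 25*A^-5 + A^-9
  A^1 * (68*d + 52*d^3 + 6*d^5) = -6*A^11 - 82*A^7 - 284*A^3 - 284*A^-1 - 82*A^-5 - 6*A^-9
  A^-1 * (33 + 75*d^2 + 18*d^4) = 18*A^7 + 147*A^3 + 291*A^-1 + 147*A^-5 + 18*A^-9
  A^-3 * (51*d + 32*d^3 + d^5) = -A^7 - 37*A^3 - 157*A^-1 - 157*A^-5 - 37*A^-9 - A^-13
  A^-5 * (32*d^2 + 4*d^4) = 4*A^3 + 48*A^-1 + 88*A^-5 + 48*A^-9 + 4*A^-13
  A^-7 * (9*d^3) = -9*A^-1 - 27*A^-5 - 27*A^-9 - 9*A^-13
  A^-9 * (d^4) = A^-1 + 4*A^-5 + 6*A^-9 + 4*A^-13 + A^-17
Summing the groups: <K> = -A^19 + 2*A^15 - 3*A^11 + 5*A^7 - 6*A^3 + 5*A^-1 - 5*A^-5 + 3*A^-9 - 2*A^-13 + A^-17
Normalise by the writhe: (-A^3)^(-w) = (-A^3)^(-1) = -A^-3, so f(A) = -A^-3 * <K> = A^16 - 2*A^12 + 3*A^8 - 5*A^4 + 6 - 5*A^-4 + 5*A^-8 - 3*A^-12 + 2*A^-16 - A^-20.
Substitute A = t^(-1/4), i.e. A^e → t^(-e/4): V(t) = -t^5 + 2*t^4 - 3*t^3 + 5*t^2 - 5*t + 6 - 5*t^-1 + 3*t^-2 - 2*t^-3 + t^-4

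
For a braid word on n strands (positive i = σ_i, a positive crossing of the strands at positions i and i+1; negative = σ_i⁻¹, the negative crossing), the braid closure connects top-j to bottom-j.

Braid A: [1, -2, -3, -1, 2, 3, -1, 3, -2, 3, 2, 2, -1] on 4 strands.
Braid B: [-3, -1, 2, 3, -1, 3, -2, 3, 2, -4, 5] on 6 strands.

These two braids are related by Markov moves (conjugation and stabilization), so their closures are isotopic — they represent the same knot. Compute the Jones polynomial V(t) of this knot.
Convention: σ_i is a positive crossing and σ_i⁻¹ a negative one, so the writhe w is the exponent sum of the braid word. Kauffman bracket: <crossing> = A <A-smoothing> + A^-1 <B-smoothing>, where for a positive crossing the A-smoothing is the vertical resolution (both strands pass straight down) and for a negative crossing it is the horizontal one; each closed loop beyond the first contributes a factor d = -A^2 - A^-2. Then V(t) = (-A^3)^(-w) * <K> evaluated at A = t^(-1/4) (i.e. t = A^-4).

-t^5 + 2*t^4 - 2*t^3 + 3*t^2 - 3*t + 3 - 2*t^-1 + t^-2

Derivation:
Markov-equivalent braids have isotopic closures, hence identical knot invariants. Strip the Markov moves from each word to reach a common short braid β, then compute V(t) once on β.
Braid A: s1 s2^-1 s3^-1 s1^-1 s2 s3 s1^-1 s3 s2^-1 s3 s2 s2 s1^-1 on 4 strands reduces by inverse Markov moves (closure unchanged at each step):
  Deconjugate: the word is γ·β·γ⁻¹ with γ = s1 s2^-1 (prefix) and γ⁻¹ = s2 s1^-1 (suffix); strip both.
Reduced to β = s3^-1 s1^-1 s2 s3 s1^-1 s3 s2^-1 s3 s2 on 4 strands, 9 crossings.
Braid B: s3^-1 s1^-1 s2 s3 s1^-1 s3 s2^-1 s3 s2 s4^-1 s5 on 6 strands reduces by inverse Markov moves (closure unchanged at each step):
  Destabilize: the word has the form β·s5 where s5 occurs only as the final letter (β ∈ B_5); drop it and the last strand → 5 strands.
  Destabilize: the word has the form β·s4^-1 where s4^-1 occurs only as the final letter (β ∈ B_4); drop it and the last strand → 4 strands.
Reduced to β = s3^-1 s1^-1 s2 s3 s1^-1 s3 s2^-1 s3 s2 on 4 strands, 9 crossings.
Both give the same β = s3^-1 s1^-1 s2 s3 s1^-1 s3 s2^-1 s3 s2 on 4 strands, so one state sum suffices:
Braid: s3^-1 s1^-1 s2 s3 s1^-1 s3 s2^-1 s3 s2 on 4 strands, 9 crossings.
Writhe w = (#positive) - (#negative) = 5 - 4 = 1.
Enumerate smoothing states for the bracket polynomial. There are 2^9 = 512 states.
Each crossing splits two ways (0=vertical, 1=horizontal). The state's weight is A^(#A-smoothings - #B-smoothings) * d^(loops - 1).
Tabulate the states by total A-exponent and number of loops L (A-exp: L × count):
  A^9: L=2 ×1
  A^7: L=1 ×3, L=3 ×6
  A^5: L=2 ×26, L=4 ×10
  A^3: L=1 ×21, L=3 ×58, L=5 ×5
  A^1: L=2 ×86, L=4 ×39, L=6 ×1
  A^-1: L=1 ×35, L=3 ×80, L=5 ×11
  A^-3: L=2 ×53, L=4 ×30, L=6 ×1
  A^-5: L=3 ×32, L=5 ×4
  A^-7: L=4 ×9
  A^-9: L=5 ×1
Each group contributes A^e * Σ count * d^(L-1):
Powers of d = -A^2 - A^-2: d^2 = A^4 + 2 + A^-4; d^3 = -A^6 - 3*A^2 - 3*A^-2 - A^-6; d^4 = A^8 + 4*A^4 + 6 + 4*A^-4 + A^-8; d^5 = -A^10 - 5*A^6 - 10*A^2 - 10*A^-2 - 5*A^-6 - A^-10.
  A^9 * (d) = -A^11 - A^7
  A^7 * (3 + 6*d^2) = 6*A^11 + 15*A^7 + 6*A^3
  A^5 * (26*d + 10*d^3) = -10*A^11 - 56*A^7 - 56*A^3 - 10*A^-1
  A^3 * (21 + 58*d^2 + 5*d^4) = 5*A^11 + 78*A^7 + 167*A^3 + 78*A^-1 + 5*A^-5
  A^1 * (86*d + 39*d^3 + d^5) = -A^11 - 44*A^7 - 213*A^3 - 213*A^-1 - 44*A^-5 - A^-9
  A^-1 * (35 + 80*d^2 + 11*d^4) = 11*A^7 + 124*A^3 + 261*A^-1 + 124*A^-5 + 11*A^-9
  A^-3 * (53*d + 30*d^3 + d^5) = -A^7 - 35*A^3 - 153*A^-1 - 153*A^-5 - 35*A^-9 - A^-13
  A^-5 * (32*d^2 + 4*d^4) = 4*A^3 + 48*A^-1 + 88*A^-5 + 48*A^-9 + 4*A^-13
  A^-7 * (9*d^3) = -9*A^-1 - 27*A^-5 - 27*A^-9 - 9*A^-13
  A^-9 * (d^4) = A^-1 + 4*A^-5 + 6*A^-9 + 4*A^-13 + A^-17
Summing the groups: <K> = -A^11 + 2*A^7 - 3*A^3 + 3*A^-1 - 3*A^-5 + 2*A^-9 - 2*A^-13 + A^-17
Normalise by the writhe: (-A^3)^(-w) = (-A^3)^(-1) = -A^-3, so f(A) = -A^-3 * <K> = A^8 - 2*A^4 + 3 - 3*A^-4 + 3*A^-8 - 2*A^-12 + 2*A^-16 - A^-20.
Substitute A = t^(-1/4), i.e. A^e → t^(-e/4): V(t) = -t^5 + 2*t^4 - 2*t^3 + 3*t^2 - 3*t + 3 - 2*t^-1 + t^-2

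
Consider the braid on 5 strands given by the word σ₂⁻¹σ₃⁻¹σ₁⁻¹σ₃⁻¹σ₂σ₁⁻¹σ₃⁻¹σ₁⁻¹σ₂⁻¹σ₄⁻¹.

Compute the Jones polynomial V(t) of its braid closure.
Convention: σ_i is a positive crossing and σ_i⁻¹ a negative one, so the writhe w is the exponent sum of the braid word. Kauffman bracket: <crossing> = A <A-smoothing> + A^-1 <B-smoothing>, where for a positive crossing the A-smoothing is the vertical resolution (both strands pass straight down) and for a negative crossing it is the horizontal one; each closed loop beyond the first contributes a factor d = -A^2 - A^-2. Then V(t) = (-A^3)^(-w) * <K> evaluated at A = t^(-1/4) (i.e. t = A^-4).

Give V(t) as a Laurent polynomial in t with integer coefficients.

The presented braid s2^-1 s3^-1 s1^-1 s3^-1 s2 s1^-1 s3^-1 s1^-1 s2^-1 s4^-1 on 5 strands reduces by inverse Markov moves (closure unchanged at each step):
  Destabilize: the word has the form β·s4^-1 where s4^-1 occurs only as the final letter (β ∈ B_4); drop it and the last strand → 4 strands.
Reduced to β = s2^-1 s3^-1 s1^-1 s3^-1 s2 s1^-1 s3^-1 s1^-1 s2^-1 on 4 strands, 9 crossings.
Compute on β:
Braid: s2^-1 s3^-1 s1^-1 s3^-1 s2 s1^-1 s3^-1 s1^-1 s2^-1 on 4 strands, 9 crossings.
Writhe w = (#positive) - (#negative) = 1 - 8 = -7.
Computing the Kauffman bracket via state sum. There are 2^9 = 512 states.
Smooth each crossing (0=||, 1=⌣⌢); contribution A^(Σ sign_k(1-2s_k)) * d^(L-1).
Tabulate the states by total A-exponent and number of loops L (A-exp: L × count):
  A^9: L=6 ×1
  A^7: L=5 ×9
  A^5: L=4 ×35, L=6 ×1
  A^3: L=3 ×74, L=5 ×10
  A^1: L=2 ×85, L=4 ×41
  A^-1: L=1 ×42, L=3 ×80, L=5 ×4
  A^-3: L=2 ×65, L=4 ×19
  A^-5: L=1 ×9, L=3 ×26, L=5 ×1
  A^-7: L=2 ×6, L=4 ×3
  A^-9: L=3 ×1
Each group contributes A^e * Σ count * d^(L-1):
Powers of d = -A^2 - A^-2: d^2 = A^4 + 2 + A^-4; d^3 = -A^6 - 3*A^2 - 3*A^-2 - A^-6; d^4 = A^8 + 4*A^4 + 6 + 4*A^-4 + A^-8; d^5 = -A^10 - 5*A^6 - 10*A^2 - 10*A^-2 - 5*A^-6 - A^-10.
  A^9 * (d^5) = -A^19 - 5*A^15 - 10*A^11 - 10*A^7 - 5*A^3 - A^-1
  A^7 * (9*d^4) = 9*A^15 + 36*A^11 + 54*A^7 + 36*A^3 + 9*A^-1
  A^5 * (35*d^3 + d^5) = -A^15 - 40*A^11 - 115*A^7 - 115*A^3 - 40*A^-1 - A^-5
  A^3 * (74*d^2 + 10*d^4) = 10*A^11 + 114*A^7 + 208*A^3 + 114*A^-1 + 10*A^-5
  A^1 * (85*d + 41*d^3) = -41*A^7 - 208*A^3 - 208*A^-1 - 41*A^-5
  A^-1 * (42 + 80*d^2 + 4*d^4) = 4*A^7 + 96*A^3 + 226*A^-1 + 96*A^-5 + 4*A^-9
  A^-3 * (65*d + 19*d^3) = -19*A^3 - 122*A^-1 - 122*A^-5 - 19*A^-9
  A^-5 * (9 + 26*d^2 + d^4) = A^3 + 30*A^-1 + 67*A^-5 + 30*A^-9 + A^-13
  A^-7 * (6*d + 3*d^3) = -3*A^-1 - 15*A^-5 - 15*A^-9 - 3*A^-13
  A^-9 * (d^2) = A^-5 + 2*A^-9 + A^-13
Summing the groups: <K> = -A^19 + 3*A^15 - 4*A^11 + 6*A^7 - 6*A^3 + 5*A^-1 - 5*A^-5 + 2*A^-9 - A^-13
Normalise by the writhe: (-A^3)^(-w) = (-A^3)^(7) = -A^21, so f(A) = -A^21 * <K> = A^40 - 3*A^36 + 4*A^32 - 6*A^28 + 6*A^24 - 5*A^20 + 5*A^16 - 2*A^12 + A^8.
Substitute A = t^(-1/4), i.e. A^e → t^(-e/4): V(t) = t^-2 - 2*t^-3 + 5*t^-4 - 5*t^-5 + 6*t^-6 - 6*t^-7 + 4*t^-8 - 3*t^-9 + t^-10

Answer: t^-2 - 2*t^-3 + 5*t^-4 - 5*t^-5 + 6*t^-6 - 6*t^-7 + 4*t^-8 - 3*t^-9 + t^-10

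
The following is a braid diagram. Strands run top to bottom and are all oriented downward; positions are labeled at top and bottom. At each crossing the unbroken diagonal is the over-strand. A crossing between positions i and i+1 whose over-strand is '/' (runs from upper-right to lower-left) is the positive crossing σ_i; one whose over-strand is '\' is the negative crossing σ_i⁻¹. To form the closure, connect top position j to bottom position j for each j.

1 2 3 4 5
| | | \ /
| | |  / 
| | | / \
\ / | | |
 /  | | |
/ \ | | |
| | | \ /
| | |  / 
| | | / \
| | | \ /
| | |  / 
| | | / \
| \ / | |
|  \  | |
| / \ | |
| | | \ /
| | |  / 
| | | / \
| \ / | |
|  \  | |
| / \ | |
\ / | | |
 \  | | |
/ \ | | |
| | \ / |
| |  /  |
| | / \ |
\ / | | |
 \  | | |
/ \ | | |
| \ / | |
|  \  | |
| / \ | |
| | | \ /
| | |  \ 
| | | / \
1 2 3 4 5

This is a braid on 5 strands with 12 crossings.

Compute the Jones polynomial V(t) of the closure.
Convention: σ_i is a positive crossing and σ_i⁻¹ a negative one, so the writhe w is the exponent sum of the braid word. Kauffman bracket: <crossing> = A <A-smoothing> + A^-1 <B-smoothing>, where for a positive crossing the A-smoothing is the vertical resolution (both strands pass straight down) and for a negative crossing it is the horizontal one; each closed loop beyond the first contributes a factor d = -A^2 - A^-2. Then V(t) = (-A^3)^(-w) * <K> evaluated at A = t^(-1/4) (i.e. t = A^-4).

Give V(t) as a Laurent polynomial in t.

Reading the diagram top to bottom ('/'-over between positions i,i+1 = s_i, '\'-over = s_i^-1): braid word = s4 s1 s4 s4 s2^-1 s4 s2^-1 s1^-1 s3 s1^-1 s2^-1 s4^-1.
The presented braid s4 s1 s4 s4 s2^-1 s4 s2^-1 s1^-1 s3 s1^-1 s2^-1 s4^-1 on 5 strands reduces by inverse Markov moves (closure unchanged at each step):
  Deconjugate: the word is γ·β·γ⁻¹ with γ = s4 (prefix) and γ⁻¹ = s4^-1 (suffix); strip both.
Reduced to β = s1 s4 s4 s2^-1 s4 s2^-1 s1^-1 s3 s1^-1 s2^-1 on 5 strands, 10 crossings.
Compute on β:
Braid: s1 s4 s4 s2^-1 s4 s2^-1 s1^-1 s3 s1^-1 s2^-1 on 5 strands, 10 crossings.
Writhe w = (#positive) - (#negative) = 5 - 5 = 0.
Enumerate smoothing states for the bracket polynomial. There are 2^10 = 1024 states.
For each crossing: s=0 is the vertical smoothing, s=1 horizontal. Crossing k contributes A^(sign_k * (1 - 2*s_k)); loop factor d = -A^2 - A^-2.
Tabulate the states by total A-exponent and number of loops L (A-exp: L × count):
  A^10: L=6 ×1
  A^8: L=5 ×10
  A^6: L=4 ×40, L=6 ×5
  A^4: L=3 ×80, L=5 ×39, L=7 ×1
  A^2: L=2 ×79, L=4 ×117, L=6 ×14
  A^0: L=1 ×30, L=3 ×158, L=5 ×62, L=7 ×2
  A^-2: L=2 ×84, L=4 ×111, L=6 ×15
  A^-4: L=1 ×9, L=3 ×74, L=5 ×36, L=7 ×1
  A^-6: L=2 ×12, L=4 ×29, L=6 ×4
  A^-8: L=3 ×6, L=5 ×4
  A^-10: L=4 ×1
Each group contributes A^e * Σ count * d^(L-1):
Powers of d = -A^2 - A^-2: d^2 = A^4 + 2 + A^-4; d^3 = -A^6 - 3*A^2 - 3*A^-2 - A^-6; d^4 = A^8 + 4*A^4 + 6 + 4*A^-4 + A^-8; d^5 = -A^10 - 5*A^6 - 10*A^2 - 10*A^-2 - 5*A^-6 - A^-10; d^6 = A^12 + 6*A^8 + 15*A^4 + 20 + 15*A^-4 + 6*A^-8 + A^-12.
  A^10 * (d^5) = -A^20 - 5*A^16 - 10*A^12 - 10*A^8 - 5*A^4 - 1
  A^8 * (10*d^4) = 10*A^16 + 40*A^12 + 60*A^8 + 40*A^4 + 10
  A^6 * (40*d^3 + 5*d^5) = -5*A^16 - 65*A^12 - 170*A^8 - 170*A^4 - 65 - 5*A^-4
  A^4 * (80*d^2 + 39*d^4 + d^6) = A^16 + 45*A^12 + 251*A^8 + 414*A^4 + 251 + 45*A^-4 + A^-8
  A^2 * (79*d + 117*d^3 + 14*d^5) = -14*A^12 - 187*A^8 - 570*A^4 - 570 - 187*A^-4 - 14*A^-8
  A^0 * (30 + 158*d^2 + 62*d^4 + 2*d^6) = 2*A^12 + 74*A^8 + 436*A^4 + 758 + 436*A^-4 + 74*A^-8 + 2*A^-12
  A^-2 * (84*d + 111*d^3 + 15*d^5) = -15*A^8 - 186*A^4 - 567 - 567*A^-4 - 186*A^-8 - 15*A^-12
  A^-4 * (9 + 74*d^2 + 36*d^4 + d^6) = A^8 + 42*A^4 + 233 + 393*A^-4 + 233*A^-8 + 42*A^-12 + A^-16
  A^-6 * (12*d + 29*d^3 + 4*d^5) = -4*A^4 - 49 - 139*A^-4 - 139*A^-8 - 49*A^-12 - 4*A^-16
  A^-8 * (6*d^2 + 4*d^4) = 4 + 22*A^-4 + 36*A^-8 + 22*A^-12 + 4*A^-16
  A^-10 * (d^3) = -A^-4 - 3*A^-8 - 3*A^-12 - A^-16
Summing the groups: <K> = -A^20 + A^16 - 2*A^12 + 4*A^8 - 3*A^4 + 4 - 3*A^-4 + 2*A^-8 - A^-12
Normalise by the writhe: (-A^3)^(-w) = (-A^3)^(0) = 1, so f(A) = 1 * <K> = -A^20 + A^16 - 2*A^12 + 4*A^8 - 3*A^4 + 4 - 3*A^-4 + 2*A^-8 - A^-12.
Substitute A = t^(-1/4), i.e. A^e → t^(-e/4): V(t) = -t^3 + 2*t^2 - 3*t + 4 - 3*t^-1 + 4*t^-2 - 2*t^-3 + t^-4 - t^-5

Answer: -t^3 + 2*t^2 - 3*t + 4 - 3*t^-1 + 4*t^-2 - 2*t^-3 + t^-4 - t^-5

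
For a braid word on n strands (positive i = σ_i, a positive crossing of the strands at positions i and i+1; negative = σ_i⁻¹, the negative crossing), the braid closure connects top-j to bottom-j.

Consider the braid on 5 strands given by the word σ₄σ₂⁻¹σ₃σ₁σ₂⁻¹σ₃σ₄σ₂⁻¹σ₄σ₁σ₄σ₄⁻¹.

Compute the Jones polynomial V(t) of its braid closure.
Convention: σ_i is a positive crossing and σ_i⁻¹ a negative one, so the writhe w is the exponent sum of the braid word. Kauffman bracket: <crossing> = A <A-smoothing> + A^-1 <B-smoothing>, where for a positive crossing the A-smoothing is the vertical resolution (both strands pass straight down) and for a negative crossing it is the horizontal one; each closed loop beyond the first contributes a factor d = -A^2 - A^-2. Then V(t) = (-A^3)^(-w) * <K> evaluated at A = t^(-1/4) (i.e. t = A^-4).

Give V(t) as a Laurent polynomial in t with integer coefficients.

The presented braid s4 s2^-1 s3 s1 s2^-1 s3 s4 s2^-1 s4 s1 s4 s4^-1 on 5 strands reduces by inverse Markov moves (closure unchanged at each step):
  Deconjugate: the word is γ·β·γ⁻¹ with γ = s4 (prefix) and γ⁻¹ = s4^-1 (suffix); strip both.
Reduced to β = s2^-1 s3 s1 s2^-1 s3 s4 s2^-1 s4 s1 s4 on 5 strands, 10 crossings.
Compute on β:
Braid: s2^-1 s3 s1 s2^-1 s3 s4 s2^-1 s4 s1 s4 on 5 strands, 10 crossings.
Writhe w = (#positive) - (#negative) = 7 - 3 = 4.
State-sum expansion of <K>. There are 2^10 = 1024 states.
Smooth each crossing (0=||, 1=⌣⌢); contribution A^(Σ sign_k(1-2s_k)) * d^(L-1).
Tabulate the states by total A-exponent and number of loops L (A-exp: L × count):
  A^10: L=6 ×1
  A^8: L=5 ×10
  A^6: L=4 ×42, L=6 ×3
  A^4: L=3 ×95, L=5 ×24, L=7 ×1
  A^2: L=2 ×117, L=4 ×86, L=6 ×7
  A^0: L=1 ×63, L=3 ×157, L=5 ×32
  A^-2: L=2 ×120, L=4 ×87, L=6 ×3
  A^-4: L=3 ×99, L=5 ×21
  A^-6: L=4 ×43, L=6 ×2
  A^-8: L=5 ×10
  A^-10: L=6 ×1
Each group contributes A^e * Σ count * d^(L-1):
Powers of d = -A^2 - A^-2: d^2 = A^4 + 2 + A^-4; d^3 = -A^6 - 3*A^2 - 3*A^-2 - A^-6; d^4 = A^8 + 4*A^4 + 6 + 4*A^-4 + A^-8; d^5 = -A^10 - 5*A^6 - 10*A^2 - 10*A^-2 - 5*A^-6 - A^-10; d^6 = A^12 + 6*A^8 + 15*A^4 + 20 + 15*A^-4 + 6*A^-8 + A^-12.
  A^10 * (d^5) = -A^20 - 5*A^16 - 10*A^12 - 10*A^8 - 5*A^4 - 1
  A^8 * (10*d^4) = 10*A^16 + 40*A^12 + 60*A^8 + 40*A^4 + 10
  A^6 * (42*d^3 + 3*d^5) = -3*A^16 - 57*A^12 - 156*A^8 - 156*A^4 - 57 - 3*A^-4
  A^4 * (95*d^2 + 24*d^4 + d^6) = A^16 + 30*A^12 + 206*A^8 + 354*A^4 + 206 + 30*A^-4 + A^-8
  A^2 * (117*d + 86*d^3 + 7*d^5) = -7*A^12 - 121*A^8 - 445*A^4 - 445 - 121*A^-4 - 7*A^-8
  A^0 * (63 + 157*d^2 + 32*d^4) = 32*A^8 + 285*A^4 + 569 + 285*A^-4 + 32*A^-8
  A^-2 * (120*d + 87*d^3 + 3*d^5) = -3*A^8 - 102*A^4 - 411 - 411*A^-4 - 102*A^-8 - 3*A^-12
  A^-4 * (99*d^2 + 21*d^4) = 21*A^4 + 183 + 324*A^-4 + 183*A^-8 + 21*A^-12
  A^-6 * (43*d^3 + 2*d^5) = -2*A^4 - 53 - 149*A^-4 - 149*A^-8 - 53*A^-12 - 2*A^-16
  A^-8 * (10*d^4) = 10 + 40*A^-4 + 60*A^-8 + 40*A^-12 + 10*A^-16
  A^-10 * (d^5) = -1 - 5*A^-4 - 10*A^-8 - 10*A^-12 - 5*A^-16 - A^-20
Summing the groups: <K> = -A^20 + 3*A^16 - 4*A^12 + 8*A^8 - 10*A^4 + 10 - 10*A^-4 + 8*A^-8 - 5*A^-12 + 3*A^-16 - A^-20
Normalise by the writhe: (-A^3)^(-w) = (-A^3)^(-4) = A^-12, so f(A) = A^-12 * <K> = -A^8 + 3*A^4 - 4 + 8*A^-4 - 10*A^-8 + 10*A^-12 - 10*A^-16 + 8*A^-20 - 5*A^-24 + 3*A^-28 - A^-32.
Substitute A = t^(-1/4), i.e. A^e → t^(-e/4): V(t) = -t^8 + 3*t^7 - 5*t^6 + 8*t^5 - 10*t^4 + 10*t^3 - 10*t^2 + 8*t - 4 + 3*t^-1 - t^-2

Answer: -t^8 + 3*t^7 - 5*t^6 + 8*t^5 - 10*t^4 + 10*t^3 - 10*t^2 + 8*t - 4 + 3*t^-1 - t^-2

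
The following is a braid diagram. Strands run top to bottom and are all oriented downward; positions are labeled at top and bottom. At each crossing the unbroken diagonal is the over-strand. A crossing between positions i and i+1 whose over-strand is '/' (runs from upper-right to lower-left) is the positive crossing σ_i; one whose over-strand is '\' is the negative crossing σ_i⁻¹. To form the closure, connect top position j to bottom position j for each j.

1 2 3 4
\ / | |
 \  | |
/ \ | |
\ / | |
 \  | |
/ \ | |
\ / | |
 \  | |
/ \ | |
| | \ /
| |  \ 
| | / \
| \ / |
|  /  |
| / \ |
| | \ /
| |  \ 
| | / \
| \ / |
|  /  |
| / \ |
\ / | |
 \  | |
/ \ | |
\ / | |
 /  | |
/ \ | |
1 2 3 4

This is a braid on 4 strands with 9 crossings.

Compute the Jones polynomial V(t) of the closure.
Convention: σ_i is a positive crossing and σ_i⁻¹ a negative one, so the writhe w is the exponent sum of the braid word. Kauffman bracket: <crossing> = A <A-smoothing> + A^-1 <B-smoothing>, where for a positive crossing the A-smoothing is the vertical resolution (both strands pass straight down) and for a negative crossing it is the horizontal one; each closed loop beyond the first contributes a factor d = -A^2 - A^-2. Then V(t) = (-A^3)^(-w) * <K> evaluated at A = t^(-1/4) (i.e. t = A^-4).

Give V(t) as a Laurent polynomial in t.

Reading the diagram top to bottom ('/'-over between positions i,i+1 = s_i, '\'-over = s_i^-1): braid word = s1^-1 s1^-1 s1^-1 s3^-1 s2 s3^-1 s2 s1^-1 s1.
The presented braid s1^-1 s1^-1 s1^-1 s3^-1 s2 s3^-1 s2 s1^-1 s1 on 4 strands reduces by inverse Markov moves (closure unchanged at each step):
  Deconjugate: the word is γ·β·γ⁻¹ with γ = s1^-1 (prefix) and γ⁻¹ = s1 (suffix); strip both.
Reduced to β = s1^-1 s1^-1 s3^-1 s2 s3^-1 s2 s1^-1 on 4 strands, 7 crossings.
Compute on β:
Braid: s1^-1 s1^-1 s3^-1 s2 s3^-1 s2 s1^-1 on 4 strands, 7 crossings.
Writhe w = (#positive) - (#negative) = 2 - 5 = -3.
Computing the Kauffman bracket via state sum. There are 2^7 = 128 states.
For each crossing: s=0 is the vertical smoothing, s=1 horizontal. Crossing k contributes A^(sign_k * (1 - 2*s_k)); loop factor d = -A^2 - A^-2.
Tabulate the states by total A-exponent and number of loops L (A-exp: L × count):
  A^7: L=5 ×1
  A^5: L=4 ×7
  A^3: L=3 ×20, L=5 ×1
  A^1: L=2 ×27, L=4 ×8
  A^-1: L=1 ×15, L=3 ×19, L=5 ×1
  A^-3: L=2 ×17, L=4 ×4
  A^-5: L=3 ×7
  A^-7: L=4 ×1
Each group contributes A^e * Σ count * d^(L-1):
Powers of d = -A^2 - A^-2: d^2 = A^4 + 2 + A^-4; d^3 = -A^6 - 3*A^2 - 3*A^-2 - A^-6; d^4 = A^8 + 4*A^4 + 6 + 4*A^-4 + A^-8.
  A^7 * (d^4) = A^15 + 4*A^11 + 6*A^7 + 4*A^3 + A^-1
  A^5 * (7*d^3) = -7*A^11 - 21*A^7 - 21*A^3 - 7*A^-1
  A^3 * (20*d^2 + d^4) = A^11 + 24*A^7 + 46*A^3 + 24*A^-1 + A^-5
  A^1 * (27*d + 8*d^3) = -8*A^7 - 51*A^3 - 51*A^-1 - 8*A^-5
  A^-1 * (15 + 19*d^2 + d^4) = A^7 + 23*A^3 + 59*A^-1 + 23*A^-5 + A^-9
  A^-3 * (17*d + 4*d^3) = -4*A^3 - 29*A^-1 - 29*A^-5 - 4*A^-9
  A^-5 * (7*d^2) = 7*A^-1 + 14*A^-5 + 7*A^-9
  A^-7 * (d^3) = -A^-1 - 3*A^-5 - 3*A^-9 - A^-13
Summing the groups: <K> = A^15 - 2*A^11 + 2*A^7 - 3*A^3 + 3*A^-1 - 2*A^-5 + A^-9 - A^-13
Normalise by the writhe: (-A^3)^(-w) = (-A^3)^(3) = -A^9, so f(A) = -A^9 * <K> = -A^24 + 2*A^20 - 2*A^16 + 3*A^12 - 3*A^8 + 2*A^4 - 1 + A^-4.
Substitute A = t^(-1/4), i.e. A^e → t^(-e/4): V(t) = t - 1 + 2*t^-1 - 3*t^-2 + 3*t^-3 - 2*t^-4 + 2*t^-5 - t^-6

Answer: t - 1 + 2*t^-1 - 3*t^-2 + 3*t^-3 - 2*t^-4 + 2*t^-5 - t^-6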